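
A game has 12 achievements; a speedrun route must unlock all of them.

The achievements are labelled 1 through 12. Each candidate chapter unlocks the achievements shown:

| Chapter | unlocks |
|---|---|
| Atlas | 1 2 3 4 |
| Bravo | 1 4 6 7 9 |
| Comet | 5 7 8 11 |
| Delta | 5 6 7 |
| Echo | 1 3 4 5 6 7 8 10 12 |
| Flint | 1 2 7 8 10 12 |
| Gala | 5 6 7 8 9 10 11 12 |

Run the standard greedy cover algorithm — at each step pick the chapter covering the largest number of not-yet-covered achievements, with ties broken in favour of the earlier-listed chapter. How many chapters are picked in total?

Greedy: pick Echo (covers 9 new) → pick Gala (covers 2 new) → pick Atlas (covers 1 new). Total picks: 3.
(The true minimum cover uses only 2 chapters, so greedy is not optimal here.)

3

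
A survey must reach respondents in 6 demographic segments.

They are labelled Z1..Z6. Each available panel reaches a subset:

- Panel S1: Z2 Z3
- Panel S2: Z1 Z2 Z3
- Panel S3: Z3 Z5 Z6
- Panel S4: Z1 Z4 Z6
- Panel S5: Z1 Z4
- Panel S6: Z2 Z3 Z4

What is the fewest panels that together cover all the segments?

3

Take {S3, S4, S6}. Their union is {Z1, Z2, Z3, Z4, Z5, Z6}, which is all 6 segments.
Only S3 contains Z5, so S3 is forced; the remaining 3 segments need at least 2 more panels (each remaining panel adds at most 2) — so at least 3 panels are needed, and 3 is optimal.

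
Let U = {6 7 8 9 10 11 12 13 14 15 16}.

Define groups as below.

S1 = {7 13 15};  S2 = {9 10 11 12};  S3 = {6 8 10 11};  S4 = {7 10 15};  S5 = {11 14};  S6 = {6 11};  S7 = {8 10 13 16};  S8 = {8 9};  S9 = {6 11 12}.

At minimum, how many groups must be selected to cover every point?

5

S2 and S4 and S5 and S6 and S7 together: S2 ∪ S4 ∪ S5 ∪ S6 ∪ S7 = {6, 7, 8, 9, 10, 11, 12, 13, 14, 15, 16} — every point is covered.
No 4 of the 9 groups cover everything (all 126 combinations miss at least one point), so 5 is optimal.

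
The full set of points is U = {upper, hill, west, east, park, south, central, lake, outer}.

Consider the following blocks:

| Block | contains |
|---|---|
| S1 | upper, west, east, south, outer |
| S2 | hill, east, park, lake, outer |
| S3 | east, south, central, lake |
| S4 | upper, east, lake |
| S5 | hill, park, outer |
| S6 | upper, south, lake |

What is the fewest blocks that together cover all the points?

3

S1 and S2 and S3 together: S1 ∪ S2 ∪ S3 = {upper, hill, west, east, park, south, central, lake, outer} — every point is covered.
Only S1 contains west, so S1 is forced; the remaining 4 points need at least 2 more blocks (each remaining block adds at most 3) — so at least 3 blocks are needed, and 3 is optimal.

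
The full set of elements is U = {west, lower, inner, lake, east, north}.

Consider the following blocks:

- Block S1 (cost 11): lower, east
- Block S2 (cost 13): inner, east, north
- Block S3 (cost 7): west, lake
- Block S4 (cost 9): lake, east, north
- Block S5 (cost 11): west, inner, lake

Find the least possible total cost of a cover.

31

S1, S4, S5 together cover every element (S1 ∪ S4 ∪ S5 = {west, lower, inner, lake, east, north}); total cost 11 + 9 + 11 = 31.
No covering selection has total cost below 31.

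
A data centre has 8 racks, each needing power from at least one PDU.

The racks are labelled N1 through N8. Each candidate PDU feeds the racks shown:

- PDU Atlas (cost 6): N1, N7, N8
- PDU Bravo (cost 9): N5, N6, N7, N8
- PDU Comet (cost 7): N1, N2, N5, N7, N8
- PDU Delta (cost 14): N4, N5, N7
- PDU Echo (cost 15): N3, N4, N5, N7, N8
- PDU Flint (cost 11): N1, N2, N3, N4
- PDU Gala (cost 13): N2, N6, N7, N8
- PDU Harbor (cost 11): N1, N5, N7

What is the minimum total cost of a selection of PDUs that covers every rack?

20

Bravo, Flint together cover every rack (Bravo ∪ Flint = {N1, N2, N3, N4, N5, N6, N7, N8}); total cost 9 + 11 = 20.
The greedy pick Comet, Flint, Bravo costs 27; no covering selection beats 20.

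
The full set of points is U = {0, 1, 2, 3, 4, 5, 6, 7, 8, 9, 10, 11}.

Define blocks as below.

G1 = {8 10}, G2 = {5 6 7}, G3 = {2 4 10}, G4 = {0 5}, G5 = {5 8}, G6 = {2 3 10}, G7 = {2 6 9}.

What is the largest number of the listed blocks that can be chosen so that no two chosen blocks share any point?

G1, G4, G7 are pairwise disjoint (G1={8,10}; G4={0,5}; G7={2,6,9}).
Every remaining block overlaps one of these, and no 4 of the listed blocks are pairwise disjoint, so 3 is the maximum.

3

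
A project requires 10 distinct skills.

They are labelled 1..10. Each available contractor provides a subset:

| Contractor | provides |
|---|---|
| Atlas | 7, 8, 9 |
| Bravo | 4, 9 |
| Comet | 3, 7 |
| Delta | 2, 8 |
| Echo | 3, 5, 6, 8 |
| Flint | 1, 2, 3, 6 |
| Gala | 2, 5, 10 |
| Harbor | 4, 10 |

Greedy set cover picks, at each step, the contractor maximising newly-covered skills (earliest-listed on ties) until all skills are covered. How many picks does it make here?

4

Greedy: pick Echo (covers 4 new) → pick Atlas (covers 2 new) → pick Flint (covers 2 new) → pick Harbor (covers 2 new). Total picks: 4.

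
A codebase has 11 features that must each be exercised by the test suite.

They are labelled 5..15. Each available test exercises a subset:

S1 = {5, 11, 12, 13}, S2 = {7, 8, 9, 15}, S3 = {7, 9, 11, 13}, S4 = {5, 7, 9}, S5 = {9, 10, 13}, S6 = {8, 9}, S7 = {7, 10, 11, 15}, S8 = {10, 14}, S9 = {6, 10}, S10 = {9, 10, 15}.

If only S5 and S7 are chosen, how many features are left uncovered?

5

Union of S5, S7 = {7, 9, 10, 11, 13, 15}.
Not covered: 5, 6, 8, 12, 14 — 5 features.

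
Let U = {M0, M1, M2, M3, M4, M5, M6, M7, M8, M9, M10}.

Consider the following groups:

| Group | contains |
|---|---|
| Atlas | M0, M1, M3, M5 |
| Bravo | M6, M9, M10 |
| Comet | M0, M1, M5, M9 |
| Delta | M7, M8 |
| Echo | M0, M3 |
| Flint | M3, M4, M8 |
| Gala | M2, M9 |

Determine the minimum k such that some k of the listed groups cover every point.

Atlas and Bravo and Delta and Flint and Gala together: Atlas ∪ Bravo ∪ Delta ∪ Flint ∪ Gala = {M0, M1, M2, M3, M4, M5, M6, M7, M8, M9, M10} — every point is covered.
No 4 of the 7 groups cover everything (all 35 combinations miss at least one point), so 5 is optimal.

5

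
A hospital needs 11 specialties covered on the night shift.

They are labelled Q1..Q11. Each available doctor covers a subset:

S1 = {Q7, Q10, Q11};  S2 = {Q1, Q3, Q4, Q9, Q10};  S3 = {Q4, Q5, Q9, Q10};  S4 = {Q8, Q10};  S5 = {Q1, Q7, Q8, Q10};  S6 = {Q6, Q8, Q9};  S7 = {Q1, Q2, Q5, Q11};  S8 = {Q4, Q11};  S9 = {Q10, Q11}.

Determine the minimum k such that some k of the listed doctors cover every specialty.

Take {S2, S5, S6, S7}. Their union is {Q1, Q2, Q3, Q4, Q5, Q6, Q7, Q8, Q9, Q10, Q11}, which is all 11 specialties.
No 3 of the 9 doctors cover everything (all 84 combinations miss at least one specialty), so 4 is optimal.

4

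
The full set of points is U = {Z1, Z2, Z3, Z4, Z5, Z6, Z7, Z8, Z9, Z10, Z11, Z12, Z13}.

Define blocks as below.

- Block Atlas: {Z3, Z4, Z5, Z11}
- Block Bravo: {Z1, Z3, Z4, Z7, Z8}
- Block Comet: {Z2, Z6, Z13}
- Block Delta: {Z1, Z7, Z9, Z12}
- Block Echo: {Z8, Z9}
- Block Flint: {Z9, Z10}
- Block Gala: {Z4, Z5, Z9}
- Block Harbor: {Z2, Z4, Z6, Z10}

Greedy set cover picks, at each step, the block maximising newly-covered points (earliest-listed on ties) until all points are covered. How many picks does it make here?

Greedy: pick Bravo (covers 5 new) → pick Comet (covers 3 new) → pick Atlas (covers 2 new) → pick Delta (covers 2 new) → pick Flint (covers 1 new). Total picks: 5.

5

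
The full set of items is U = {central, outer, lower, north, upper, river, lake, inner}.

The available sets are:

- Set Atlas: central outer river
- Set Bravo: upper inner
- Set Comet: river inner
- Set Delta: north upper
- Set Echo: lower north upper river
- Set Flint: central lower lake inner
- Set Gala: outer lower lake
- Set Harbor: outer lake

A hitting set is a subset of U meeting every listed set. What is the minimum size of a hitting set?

The 3 items {outer, north, inner} hit every set.
The sets Comet, Delta, Gala are pairwise disjoint, so any hitting set needs a separate item for each — at least 3. Hence 3 is optimal.

3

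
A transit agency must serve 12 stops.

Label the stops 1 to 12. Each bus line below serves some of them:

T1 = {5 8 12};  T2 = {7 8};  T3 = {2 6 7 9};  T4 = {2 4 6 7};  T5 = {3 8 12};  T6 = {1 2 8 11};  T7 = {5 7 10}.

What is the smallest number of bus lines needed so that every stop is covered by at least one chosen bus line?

5

T3 and T4 and T5 and T6 and T7 together: T3 ∪ T4 ∪ T5 ∪ T6 ∪ T7 = {1, 2, 3, 4, 5, 6, 7, 8, 9, 10, 11, 12} — every stop is covered.
No 4 of the 7 bus lines cover everything (all 35 combinations miss at least one stop), so 5 is optimal.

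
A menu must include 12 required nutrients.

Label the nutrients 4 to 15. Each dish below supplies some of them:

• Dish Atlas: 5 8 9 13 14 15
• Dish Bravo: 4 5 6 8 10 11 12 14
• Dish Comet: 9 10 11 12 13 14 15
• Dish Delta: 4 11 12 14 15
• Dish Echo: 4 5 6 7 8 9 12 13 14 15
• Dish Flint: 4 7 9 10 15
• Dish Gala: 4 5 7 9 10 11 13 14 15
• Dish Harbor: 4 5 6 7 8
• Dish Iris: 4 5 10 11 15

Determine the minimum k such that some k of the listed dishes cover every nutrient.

Bravo and Gala together: Bravo ∪ Gala = {4, 5, 6, 7, 8, 9, 10, 11, 12, 13, 14, 15} — every nutrient is covered.
No single dish has all 12 nutrients (the largest, Echo, has 10), so 2 is optimal.

2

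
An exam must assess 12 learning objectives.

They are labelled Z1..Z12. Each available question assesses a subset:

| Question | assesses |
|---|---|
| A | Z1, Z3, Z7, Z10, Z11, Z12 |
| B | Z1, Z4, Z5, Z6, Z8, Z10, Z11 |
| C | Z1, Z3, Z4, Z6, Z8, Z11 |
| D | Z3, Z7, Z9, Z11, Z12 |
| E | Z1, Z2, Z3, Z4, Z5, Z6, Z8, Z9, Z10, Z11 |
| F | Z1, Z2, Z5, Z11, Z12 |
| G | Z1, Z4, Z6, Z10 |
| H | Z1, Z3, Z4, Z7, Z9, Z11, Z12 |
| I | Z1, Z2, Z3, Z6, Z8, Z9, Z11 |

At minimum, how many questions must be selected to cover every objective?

2

E and H together: E ∪ H = {Z1, Z2, Z3, Z4, Z5, Z6, Z7, Z8, Z9, Z10, Z11, Z12} — every objective is covered.
No single question has all 12 objectives (the largest, E, has 10), so 2 is optimal.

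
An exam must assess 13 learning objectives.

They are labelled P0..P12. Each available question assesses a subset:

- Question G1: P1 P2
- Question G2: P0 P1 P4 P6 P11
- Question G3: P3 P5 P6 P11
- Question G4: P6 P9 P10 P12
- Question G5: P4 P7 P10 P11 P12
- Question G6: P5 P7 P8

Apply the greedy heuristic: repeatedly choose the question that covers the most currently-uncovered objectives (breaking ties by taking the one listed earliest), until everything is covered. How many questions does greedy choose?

5

Greedy: pick G2 (covers 5 new) → pick G4 (covers 3 new) → pick G6 (covers 3 new) → pick G1 (covers 1 new) → pick G3 (covers 1 new). Total picks: 5.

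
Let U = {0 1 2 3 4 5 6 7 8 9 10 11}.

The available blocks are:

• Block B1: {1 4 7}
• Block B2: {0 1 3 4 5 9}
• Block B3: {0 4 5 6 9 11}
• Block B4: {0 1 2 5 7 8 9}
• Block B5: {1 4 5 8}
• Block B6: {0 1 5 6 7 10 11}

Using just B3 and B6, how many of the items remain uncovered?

3

Union of B3, B6 = {0, 1, 4, 5, 6, 7, 9, 10, 11}.
Not covered: 2, 3, 8 — 3 items.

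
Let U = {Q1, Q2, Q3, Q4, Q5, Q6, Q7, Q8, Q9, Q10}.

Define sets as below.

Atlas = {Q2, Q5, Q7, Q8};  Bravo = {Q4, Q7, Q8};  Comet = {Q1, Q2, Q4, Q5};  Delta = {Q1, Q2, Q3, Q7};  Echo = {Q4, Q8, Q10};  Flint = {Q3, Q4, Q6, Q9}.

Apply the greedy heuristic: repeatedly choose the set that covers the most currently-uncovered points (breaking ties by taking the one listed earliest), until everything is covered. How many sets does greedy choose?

4

Greedy: pick Atlas (covers 4 new) → pick Flint (covers 4 new) → pick Comet (covers 1 new) → pick Echo (covers 1 new). Total picks: 4.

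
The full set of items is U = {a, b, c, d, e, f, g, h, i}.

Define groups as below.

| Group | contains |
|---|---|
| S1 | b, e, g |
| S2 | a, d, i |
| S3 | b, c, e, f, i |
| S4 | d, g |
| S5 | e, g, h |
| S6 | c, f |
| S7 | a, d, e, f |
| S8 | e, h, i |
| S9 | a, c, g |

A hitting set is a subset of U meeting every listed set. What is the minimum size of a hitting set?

T = {c, d, e} meets every group (each contains at least one member of T), and |T| = 3.
The groups S1, S2, S6 are pairwise disjoint, so any hitting set needs a separate item for each — at least 3. Hence 3 is optimal.

3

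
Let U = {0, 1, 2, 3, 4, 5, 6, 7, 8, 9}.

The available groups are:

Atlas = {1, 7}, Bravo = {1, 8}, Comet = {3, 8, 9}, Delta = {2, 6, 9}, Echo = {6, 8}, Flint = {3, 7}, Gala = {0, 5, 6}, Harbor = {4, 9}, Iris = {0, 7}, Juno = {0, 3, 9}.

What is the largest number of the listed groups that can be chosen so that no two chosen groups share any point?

4

Bravo, Flint, Gala, Harbor are pairwise disjoint (Bravo={1,8}; Flint={3,7}; Gala={0,5,6}; Harbor={4,9}).
Every remaining group overlaps one of these, and no 5 of the listed groups are pairwise disjoint, so 4 is the maximum.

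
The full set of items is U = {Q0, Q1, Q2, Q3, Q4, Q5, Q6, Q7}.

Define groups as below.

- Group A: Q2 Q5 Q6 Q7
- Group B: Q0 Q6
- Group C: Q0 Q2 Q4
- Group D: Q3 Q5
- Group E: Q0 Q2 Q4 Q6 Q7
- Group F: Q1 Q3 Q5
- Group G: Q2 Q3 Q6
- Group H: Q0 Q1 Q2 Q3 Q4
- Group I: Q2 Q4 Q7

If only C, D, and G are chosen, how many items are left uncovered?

Union of C, D, G = {Q0, Q2, Q3, Q4, Q5, Q6}.
Not covered: Q1, Q7 — 2 items.

2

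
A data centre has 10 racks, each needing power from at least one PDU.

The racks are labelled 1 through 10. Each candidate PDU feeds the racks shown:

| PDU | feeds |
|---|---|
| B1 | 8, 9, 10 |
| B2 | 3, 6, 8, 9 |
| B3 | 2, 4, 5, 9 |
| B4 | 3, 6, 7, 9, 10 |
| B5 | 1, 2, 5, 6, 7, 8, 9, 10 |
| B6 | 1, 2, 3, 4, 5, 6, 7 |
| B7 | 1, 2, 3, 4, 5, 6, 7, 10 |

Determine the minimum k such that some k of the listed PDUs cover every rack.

2

Take {B1, B6}. Their union is {1, 2, 3, 4, 5, 6, 7, 8, 9, 10}, which is all 10 racks.
No single PDU has all 10 racks (the largest, B5, has 8), so 2 is optimal.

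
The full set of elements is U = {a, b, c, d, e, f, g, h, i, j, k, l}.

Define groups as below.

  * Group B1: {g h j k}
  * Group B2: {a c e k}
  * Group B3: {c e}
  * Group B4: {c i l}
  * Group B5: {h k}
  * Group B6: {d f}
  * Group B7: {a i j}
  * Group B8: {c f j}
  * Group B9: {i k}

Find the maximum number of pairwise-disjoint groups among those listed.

B3, B5, B6, B7 are pairwise disjoint (B3={c,e}; B5={h,k}; B6={d,f}; B7={a,i,j}).
Every remaining group overlaps one of these, and no 5 of the listed groups are pairwise disjoint, so 4 is the maximum.

4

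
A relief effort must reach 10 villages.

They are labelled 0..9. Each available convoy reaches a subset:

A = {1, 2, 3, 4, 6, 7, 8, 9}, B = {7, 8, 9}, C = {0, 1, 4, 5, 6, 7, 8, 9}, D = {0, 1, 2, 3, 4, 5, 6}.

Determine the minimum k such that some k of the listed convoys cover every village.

C and D together: C ∪ D = {0, 1, 2, 3, 4, 5, 6, 7, 8, 9} — every village is covered.
No single convoy has all 10 villages (the largest, A, has 8), so 2 is optimal.

2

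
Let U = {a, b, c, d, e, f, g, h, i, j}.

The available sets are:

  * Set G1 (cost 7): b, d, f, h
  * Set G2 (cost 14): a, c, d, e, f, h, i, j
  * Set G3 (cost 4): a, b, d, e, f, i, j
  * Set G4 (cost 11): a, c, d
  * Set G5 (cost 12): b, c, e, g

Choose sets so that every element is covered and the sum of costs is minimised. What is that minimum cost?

23

G1, G3, G5 together cover every element (G1 ∪ G3 ∪ G5 = {a, b, c, d, e, f, g, h, i, j}); total cost 7 + 4 + 12 = 23.
No covering selection has total cost below 23.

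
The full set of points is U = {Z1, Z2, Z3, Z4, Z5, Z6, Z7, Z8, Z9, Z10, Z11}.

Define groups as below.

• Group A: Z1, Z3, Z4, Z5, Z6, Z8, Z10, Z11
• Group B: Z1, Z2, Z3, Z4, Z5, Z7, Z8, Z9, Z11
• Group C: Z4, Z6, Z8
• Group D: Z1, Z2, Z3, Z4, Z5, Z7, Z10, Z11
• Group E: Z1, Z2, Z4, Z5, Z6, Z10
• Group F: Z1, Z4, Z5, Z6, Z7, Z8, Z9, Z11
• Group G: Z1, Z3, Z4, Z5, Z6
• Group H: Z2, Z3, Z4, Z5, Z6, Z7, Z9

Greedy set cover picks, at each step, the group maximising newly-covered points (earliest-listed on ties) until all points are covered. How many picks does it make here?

2

Greedy: pick B (covers 9 new) → pick A (covers 2 new). Total picks: 2.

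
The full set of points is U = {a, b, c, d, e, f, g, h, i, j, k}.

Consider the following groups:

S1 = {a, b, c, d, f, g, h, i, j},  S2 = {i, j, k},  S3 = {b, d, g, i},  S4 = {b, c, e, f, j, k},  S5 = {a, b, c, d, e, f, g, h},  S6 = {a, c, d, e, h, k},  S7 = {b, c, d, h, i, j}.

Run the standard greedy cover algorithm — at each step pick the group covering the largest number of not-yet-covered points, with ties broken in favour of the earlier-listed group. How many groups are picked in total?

2

Greedy: pick S1 (covers 9 new) → pick S4 (covers 2 new). Total picks: 2.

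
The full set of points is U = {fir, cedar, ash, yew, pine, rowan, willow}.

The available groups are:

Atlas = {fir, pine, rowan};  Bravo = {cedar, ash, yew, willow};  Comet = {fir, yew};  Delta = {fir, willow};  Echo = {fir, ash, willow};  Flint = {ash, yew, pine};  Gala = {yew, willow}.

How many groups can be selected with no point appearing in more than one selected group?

2

Delta, Flint are pairwise disjoint (Delta={fir,willow}; Flint={ash,yew,pine}).
Every remaining group overlaps one of these, and no 3 of the listed groups are pairwise disjoint, so 2 is the maximum.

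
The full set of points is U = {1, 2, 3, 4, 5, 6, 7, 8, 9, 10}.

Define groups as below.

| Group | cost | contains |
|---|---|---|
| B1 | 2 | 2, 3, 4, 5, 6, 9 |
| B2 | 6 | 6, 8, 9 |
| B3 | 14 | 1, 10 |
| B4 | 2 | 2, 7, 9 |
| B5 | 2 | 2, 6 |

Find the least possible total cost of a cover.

B1, B2, B3, B4 together cover every point (B1 ∪ B2 ∪ B3 ∪ B4 = {1, 2, 3, 4, 5, 6, 7, 8, 9, 10}); total cost 2 + 6 + 14 + 2 = 24.
No covering selection has total cost below 24.

24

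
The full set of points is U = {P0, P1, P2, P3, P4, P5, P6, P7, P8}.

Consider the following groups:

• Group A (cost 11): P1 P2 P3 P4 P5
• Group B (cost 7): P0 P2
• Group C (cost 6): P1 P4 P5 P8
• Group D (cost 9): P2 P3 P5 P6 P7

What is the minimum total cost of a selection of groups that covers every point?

B, C, D together cover every point (B ∪ C ∪ D = {P0, P1, P2, P3, P4, P5, P6, P7, P8}); total cost 7 + 6 + 9 = 22.
No covering selection has total cost below 22.

22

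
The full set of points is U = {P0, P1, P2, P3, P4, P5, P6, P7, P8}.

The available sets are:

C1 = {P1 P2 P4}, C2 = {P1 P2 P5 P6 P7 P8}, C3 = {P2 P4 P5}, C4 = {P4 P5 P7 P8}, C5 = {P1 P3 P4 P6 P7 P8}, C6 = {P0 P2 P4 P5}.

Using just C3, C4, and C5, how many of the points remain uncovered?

1

Union of C3, C4, C5 = {P1, P2, P3, P4, P5, P6, P7, P8}.
Not covered: P0 — 1 point.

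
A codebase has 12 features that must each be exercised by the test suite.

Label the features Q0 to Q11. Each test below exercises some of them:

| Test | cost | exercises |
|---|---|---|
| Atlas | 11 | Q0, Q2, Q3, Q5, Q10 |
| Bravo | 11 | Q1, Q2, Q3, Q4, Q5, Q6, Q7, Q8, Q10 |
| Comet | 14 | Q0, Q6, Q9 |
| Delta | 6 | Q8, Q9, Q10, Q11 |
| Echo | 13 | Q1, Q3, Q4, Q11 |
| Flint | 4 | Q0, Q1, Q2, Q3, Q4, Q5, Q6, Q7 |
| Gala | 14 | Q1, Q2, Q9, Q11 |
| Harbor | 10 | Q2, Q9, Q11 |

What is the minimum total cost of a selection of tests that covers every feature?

Delta, Flint together cover every feature (Delta ∪ Flint = {Q0, Q1, Q2, Q3, Q4, Q5, Q6, Q7, Q8, Q9, Q10, Q11}); total cost 6 + 4 = 10.
No covering selection has total cost below 10.

10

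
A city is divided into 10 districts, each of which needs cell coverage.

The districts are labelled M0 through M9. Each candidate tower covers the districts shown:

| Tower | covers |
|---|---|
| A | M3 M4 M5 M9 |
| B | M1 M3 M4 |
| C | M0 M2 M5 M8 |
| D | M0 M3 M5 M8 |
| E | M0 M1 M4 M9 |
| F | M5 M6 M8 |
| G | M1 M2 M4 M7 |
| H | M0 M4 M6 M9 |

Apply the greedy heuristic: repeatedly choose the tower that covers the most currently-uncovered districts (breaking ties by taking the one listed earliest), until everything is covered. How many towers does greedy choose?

Greedy: pick A (covers 4 new) → pick C (covers 3 new) → pick G (covers 2 new) → pick F (covers 1 new). Total picks: 4.
(The true minimum cover uses only 3 towers, so greedy is not optimal here.)

4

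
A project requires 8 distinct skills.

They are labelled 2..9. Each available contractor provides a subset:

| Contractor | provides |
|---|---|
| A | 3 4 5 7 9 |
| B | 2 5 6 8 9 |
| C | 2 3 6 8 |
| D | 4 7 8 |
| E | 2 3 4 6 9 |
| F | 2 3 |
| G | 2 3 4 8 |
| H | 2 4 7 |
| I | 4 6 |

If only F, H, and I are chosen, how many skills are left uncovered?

3

Union of F, H, I = {2, 3, 4, 6, 7}.
Not covered: 5, 8, 9 — 3 skills.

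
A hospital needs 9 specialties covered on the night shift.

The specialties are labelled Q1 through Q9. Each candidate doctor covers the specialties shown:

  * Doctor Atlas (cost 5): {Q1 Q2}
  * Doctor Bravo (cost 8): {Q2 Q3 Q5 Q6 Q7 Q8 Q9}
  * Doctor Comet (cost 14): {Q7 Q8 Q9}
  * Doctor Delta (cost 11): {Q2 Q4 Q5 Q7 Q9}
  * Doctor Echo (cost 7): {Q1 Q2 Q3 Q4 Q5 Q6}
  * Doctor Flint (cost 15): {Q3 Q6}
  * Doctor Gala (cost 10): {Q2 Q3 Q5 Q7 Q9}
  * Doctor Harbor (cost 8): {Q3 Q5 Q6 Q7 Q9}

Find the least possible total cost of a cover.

Bravo, Echo together cover every specialty (Bravo ∪ Echo = {Q1, Q2, Q3, Q4, Q5, Q6, Q7, Q8, Q9}); total cost 8 + 7 = 15.
No covering selection has total cost below 15.

15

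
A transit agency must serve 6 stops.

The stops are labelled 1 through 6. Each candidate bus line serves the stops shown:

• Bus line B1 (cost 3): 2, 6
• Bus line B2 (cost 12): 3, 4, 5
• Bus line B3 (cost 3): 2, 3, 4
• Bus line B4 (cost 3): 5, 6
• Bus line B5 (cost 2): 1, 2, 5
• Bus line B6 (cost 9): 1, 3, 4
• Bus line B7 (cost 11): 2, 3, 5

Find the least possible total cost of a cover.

B3, B4, B5 together cover every stop (B3 ∪ B4 ∪ B5 = {1, 2, 3, 4, 5, 6}); total cost 3 + 3 + 2 = 8.
No covering selection has total cost below 8.

8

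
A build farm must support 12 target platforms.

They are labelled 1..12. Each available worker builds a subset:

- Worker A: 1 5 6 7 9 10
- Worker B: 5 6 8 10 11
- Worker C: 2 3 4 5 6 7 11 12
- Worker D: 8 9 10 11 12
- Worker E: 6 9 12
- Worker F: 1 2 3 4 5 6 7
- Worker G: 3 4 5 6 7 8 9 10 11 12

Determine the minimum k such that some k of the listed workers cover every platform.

2

Take {D, F}. Their union is {1, 2, 3, 4, 5, 6, 7, 8, 9, 10, 11, 12}, which is all 12 platforms.
No single worker has all 12 platforms (the largest, G, has 10), so 2 is optimal.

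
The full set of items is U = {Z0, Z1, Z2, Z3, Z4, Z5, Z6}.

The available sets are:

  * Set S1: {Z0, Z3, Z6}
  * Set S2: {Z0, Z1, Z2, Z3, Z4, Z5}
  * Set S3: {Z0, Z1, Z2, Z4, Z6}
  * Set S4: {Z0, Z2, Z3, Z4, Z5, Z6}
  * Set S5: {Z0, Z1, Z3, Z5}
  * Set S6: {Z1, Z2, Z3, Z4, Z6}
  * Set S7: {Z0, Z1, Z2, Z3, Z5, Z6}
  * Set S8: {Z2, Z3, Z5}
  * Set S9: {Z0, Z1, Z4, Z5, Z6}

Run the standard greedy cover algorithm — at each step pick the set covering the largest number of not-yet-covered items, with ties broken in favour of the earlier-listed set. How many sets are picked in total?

Greedy: pick S2 (covers 6 new) → pick S1 (covers 1 new). Total picks: 2.

2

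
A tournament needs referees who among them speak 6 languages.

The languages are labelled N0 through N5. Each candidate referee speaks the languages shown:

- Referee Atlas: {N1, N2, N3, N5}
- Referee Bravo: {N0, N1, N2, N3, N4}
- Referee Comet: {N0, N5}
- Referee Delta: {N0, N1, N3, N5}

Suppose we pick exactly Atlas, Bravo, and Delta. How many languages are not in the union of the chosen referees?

0

Union of Atlas, Bravo, Delta = {N0, N1, N2, N3, N4, N5} — that's every language, so 0 are uncovered.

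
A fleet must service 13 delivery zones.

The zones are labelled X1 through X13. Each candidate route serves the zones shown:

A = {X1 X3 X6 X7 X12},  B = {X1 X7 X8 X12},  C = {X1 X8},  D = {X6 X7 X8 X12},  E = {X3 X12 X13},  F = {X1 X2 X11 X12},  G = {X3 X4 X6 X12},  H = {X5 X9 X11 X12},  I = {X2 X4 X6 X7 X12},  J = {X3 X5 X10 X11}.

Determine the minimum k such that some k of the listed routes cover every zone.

5

C and E and H and I and J together: C ∪ E ∪ H ∪ I ∪ J = {X1, X2, X3, X4, X5, X6, X7, X8, X9, X10, X11, X12, X13} — every zone is covered.
No 4 of the 10 routes cover everything (all 210 combinations miss at least one zone), so 5 is optimal.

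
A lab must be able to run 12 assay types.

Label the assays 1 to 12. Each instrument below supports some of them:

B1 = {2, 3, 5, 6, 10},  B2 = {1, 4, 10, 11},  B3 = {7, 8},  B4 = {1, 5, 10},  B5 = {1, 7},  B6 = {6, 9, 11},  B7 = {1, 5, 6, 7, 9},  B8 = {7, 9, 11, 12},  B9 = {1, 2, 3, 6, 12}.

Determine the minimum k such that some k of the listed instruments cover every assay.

Take {B2, B3, B7, B9}. Their union is {1, 2, 3, 4, 5, 6, 7, 8, 9, 10, 11, 12}, which is all 12 assays.
No 3 of the 9 instruments cover everything (all 84 combinations miss at least one assay), so 4 is optimal.

4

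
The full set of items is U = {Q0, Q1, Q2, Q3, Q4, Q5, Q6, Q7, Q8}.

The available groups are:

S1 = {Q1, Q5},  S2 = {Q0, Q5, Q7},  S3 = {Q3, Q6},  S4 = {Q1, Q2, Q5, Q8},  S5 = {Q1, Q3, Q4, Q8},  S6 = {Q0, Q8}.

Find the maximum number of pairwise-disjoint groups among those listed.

3

S1, S3, S6 are pairwise disjoint (S1={Q1,Q5}; S3={Q3,Q6}; S6={Q0,Q8}).
Every remaining group overlaps one of these, and no 4 of the listed groups are pairwise disjoint, so 3 is the maximum.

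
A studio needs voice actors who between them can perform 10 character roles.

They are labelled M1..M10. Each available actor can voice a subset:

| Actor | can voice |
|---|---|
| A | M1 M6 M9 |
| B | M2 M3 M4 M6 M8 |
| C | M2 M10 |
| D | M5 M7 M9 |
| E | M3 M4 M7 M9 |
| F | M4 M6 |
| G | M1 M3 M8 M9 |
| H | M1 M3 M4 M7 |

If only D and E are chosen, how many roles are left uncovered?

Union of D, E = {M3, M4, M5, M7, M9}.
Not covered: M1, M2, M6, M8, M10 — 5 roles.

5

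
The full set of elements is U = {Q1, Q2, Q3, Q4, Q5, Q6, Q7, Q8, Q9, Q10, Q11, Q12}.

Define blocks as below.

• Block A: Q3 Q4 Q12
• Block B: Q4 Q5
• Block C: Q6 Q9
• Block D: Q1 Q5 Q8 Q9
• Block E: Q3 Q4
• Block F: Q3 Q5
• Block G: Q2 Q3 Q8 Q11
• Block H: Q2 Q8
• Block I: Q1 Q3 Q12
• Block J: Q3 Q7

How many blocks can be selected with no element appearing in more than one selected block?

4

B, C, H, J are pairwise disjoint (B={Q4,Q5}; C={Q6,Q9}; H={Q2,Q8}; J={Q3,Q7}).
Every remaining block overlaps one of these, and no 5 of the listed blocks are pairwise disjoint, so 4 is the maximum.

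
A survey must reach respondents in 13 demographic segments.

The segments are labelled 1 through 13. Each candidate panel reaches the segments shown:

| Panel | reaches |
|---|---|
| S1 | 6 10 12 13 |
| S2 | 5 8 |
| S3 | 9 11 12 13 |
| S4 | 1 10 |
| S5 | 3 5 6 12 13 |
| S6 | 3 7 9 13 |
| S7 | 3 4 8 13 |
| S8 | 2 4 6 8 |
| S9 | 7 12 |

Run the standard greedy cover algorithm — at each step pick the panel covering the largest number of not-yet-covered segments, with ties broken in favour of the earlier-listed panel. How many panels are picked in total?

5

Greedy: pick S5 (covers 5 new) → pick S8 (covers 3 new) → pick S3 (covers 2 new) → pick S4 (covers 2 new) → pick S6 (covers 1 new). Total picks: 5.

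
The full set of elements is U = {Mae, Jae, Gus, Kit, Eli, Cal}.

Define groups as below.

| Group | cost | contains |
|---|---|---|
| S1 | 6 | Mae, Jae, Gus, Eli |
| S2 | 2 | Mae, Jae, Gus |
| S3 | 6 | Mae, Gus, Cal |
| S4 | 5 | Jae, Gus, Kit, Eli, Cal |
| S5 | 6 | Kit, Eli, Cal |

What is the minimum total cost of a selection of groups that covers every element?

7

S2, S4 together cover every element (S2 ∪ S4 = {Mae, Jae, Gus, Kit, Eli, Cal}); total cost 2 + 5 = 7.
No covering selection has total cost below 7.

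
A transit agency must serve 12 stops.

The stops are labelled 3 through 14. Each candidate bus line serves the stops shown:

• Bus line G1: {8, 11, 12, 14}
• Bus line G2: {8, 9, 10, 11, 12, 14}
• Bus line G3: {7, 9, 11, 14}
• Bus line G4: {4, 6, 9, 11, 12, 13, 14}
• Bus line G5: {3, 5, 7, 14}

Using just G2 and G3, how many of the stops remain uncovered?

Union of G2, G3 = {7, 8, 9, 10, 11, 12, 14}.
Not covered: 3, 4, 5, 6, 13 — 5 stops.

5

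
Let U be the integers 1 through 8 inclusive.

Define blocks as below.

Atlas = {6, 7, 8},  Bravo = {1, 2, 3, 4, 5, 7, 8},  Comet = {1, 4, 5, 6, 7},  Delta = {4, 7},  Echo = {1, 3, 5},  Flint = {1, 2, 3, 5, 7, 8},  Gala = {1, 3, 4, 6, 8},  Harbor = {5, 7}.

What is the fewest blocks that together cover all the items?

Bravo and Gala together: Bravo ∪ Gala = {1, 2, 3, 4, 5, 6, 7, 8} — every item is covered.
No single block has all 8 items (the largest, Bravo, has 7), so 2 is optimal.

2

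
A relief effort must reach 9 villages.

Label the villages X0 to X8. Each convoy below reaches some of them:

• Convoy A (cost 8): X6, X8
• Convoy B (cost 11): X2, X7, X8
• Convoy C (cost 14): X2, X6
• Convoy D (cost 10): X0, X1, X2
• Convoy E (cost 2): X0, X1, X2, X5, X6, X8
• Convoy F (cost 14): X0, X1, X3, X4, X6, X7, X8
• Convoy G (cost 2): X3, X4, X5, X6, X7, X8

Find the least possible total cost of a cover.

4

E, G together cover every village (E ∪ G = {X0, X1, X2, X3, X4, X5, X6, X7, X8}); total cost 2 + 2 = 4.
No covering selection has total cost below 4.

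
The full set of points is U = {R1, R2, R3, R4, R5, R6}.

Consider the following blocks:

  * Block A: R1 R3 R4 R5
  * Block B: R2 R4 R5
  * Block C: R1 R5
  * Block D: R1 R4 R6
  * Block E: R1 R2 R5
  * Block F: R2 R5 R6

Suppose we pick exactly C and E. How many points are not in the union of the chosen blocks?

Union of C, E = {R1, R2, R5}.
Not covered: R3, R4, R6 — 3 points.

3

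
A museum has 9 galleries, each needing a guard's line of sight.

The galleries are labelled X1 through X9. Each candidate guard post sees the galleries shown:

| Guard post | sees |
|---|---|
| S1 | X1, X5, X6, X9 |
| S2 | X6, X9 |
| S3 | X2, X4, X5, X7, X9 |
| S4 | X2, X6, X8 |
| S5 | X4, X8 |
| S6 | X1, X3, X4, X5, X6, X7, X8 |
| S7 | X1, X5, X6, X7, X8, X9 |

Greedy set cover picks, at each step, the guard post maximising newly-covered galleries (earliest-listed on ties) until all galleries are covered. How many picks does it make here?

2

Greedy: pick S6 (covers 7 new) → pick S3 (covers 2 new). Total picks: 2.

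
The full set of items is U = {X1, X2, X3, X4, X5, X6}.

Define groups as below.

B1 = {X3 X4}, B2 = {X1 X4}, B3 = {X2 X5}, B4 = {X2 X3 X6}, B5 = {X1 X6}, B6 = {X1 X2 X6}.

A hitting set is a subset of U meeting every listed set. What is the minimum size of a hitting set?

H = {X1, X2, X3} meets every group (each contains at least one member of H), and |H| = 3.
The groups B1, B3, B5 are pairwise disjoint, so any hitting set needs a separate item for each — at least 3. Hence 3 is optimal.

3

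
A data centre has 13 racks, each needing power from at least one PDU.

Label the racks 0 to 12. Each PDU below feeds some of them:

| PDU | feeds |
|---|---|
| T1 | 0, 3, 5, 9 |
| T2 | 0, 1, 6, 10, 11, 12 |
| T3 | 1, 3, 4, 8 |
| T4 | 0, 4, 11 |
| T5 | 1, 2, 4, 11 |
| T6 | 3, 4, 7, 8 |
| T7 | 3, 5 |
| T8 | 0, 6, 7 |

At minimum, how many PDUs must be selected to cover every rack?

4

T1 and T2 and T5 and T6 together: T1 ∪ T2 ∪ T5 ∪ T6 = {0, 1, 2, 3, 4, 5, 6, 7, 8, 9, 10, 11, 12} — every rack is covered.
Only T5 contains 2, so T5 is forced; the remaining 9 racks need at least 3 more PDUs (each remaining PDU adds at most 4) — so at least 4 PDUs are needed, and 4 is optimal.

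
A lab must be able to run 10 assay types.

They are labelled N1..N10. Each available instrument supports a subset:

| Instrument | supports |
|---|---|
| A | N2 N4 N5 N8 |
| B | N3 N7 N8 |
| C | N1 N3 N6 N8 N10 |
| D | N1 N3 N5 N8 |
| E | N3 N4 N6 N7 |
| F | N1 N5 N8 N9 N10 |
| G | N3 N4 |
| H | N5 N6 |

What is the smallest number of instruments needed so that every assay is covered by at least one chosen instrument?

3

Take {A, E, F}. Their union is {N1, N2, N3, N4, N5, N6, N7, N8, N9, N10}, which is all 10 assays.
Only A contains N2, so A is forced; the remaining 6 assays need at least 2 more instruments (each remaining instrument adds at most 4) — so at least 3 instruments are needed, and 3 is optimal.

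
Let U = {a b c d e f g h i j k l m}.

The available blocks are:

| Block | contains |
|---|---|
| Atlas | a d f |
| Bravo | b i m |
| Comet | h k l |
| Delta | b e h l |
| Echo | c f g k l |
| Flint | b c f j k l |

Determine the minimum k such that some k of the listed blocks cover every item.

Take {Atlas, Bravo, Delta, Echo, Flint}. Their union is {a, b, c, d, e, f, g, h, i, j, k, l, m}, which is all 13 items.
Only Flint contains j, so Flint is forced; the remaining 7 items need at least 4 more blocks (each remaining block adds at most 2) — so at least 5 blocks are needed, and 5 is optimal.

5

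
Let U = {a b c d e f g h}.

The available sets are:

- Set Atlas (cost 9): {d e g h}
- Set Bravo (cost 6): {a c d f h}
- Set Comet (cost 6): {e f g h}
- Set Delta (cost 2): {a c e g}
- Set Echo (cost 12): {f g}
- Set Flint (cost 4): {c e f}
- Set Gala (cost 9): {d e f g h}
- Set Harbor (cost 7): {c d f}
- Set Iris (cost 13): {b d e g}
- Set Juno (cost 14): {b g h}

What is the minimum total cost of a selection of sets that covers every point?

19

Bravo, Iris together cover every point (Bravo ∪ Iris = {a, b, c, d, e, f, g, h}); total cost 6 + 13 = 19.
The greedy pick Delta, Bravo, Iris costs 21; no covering selection beats 19.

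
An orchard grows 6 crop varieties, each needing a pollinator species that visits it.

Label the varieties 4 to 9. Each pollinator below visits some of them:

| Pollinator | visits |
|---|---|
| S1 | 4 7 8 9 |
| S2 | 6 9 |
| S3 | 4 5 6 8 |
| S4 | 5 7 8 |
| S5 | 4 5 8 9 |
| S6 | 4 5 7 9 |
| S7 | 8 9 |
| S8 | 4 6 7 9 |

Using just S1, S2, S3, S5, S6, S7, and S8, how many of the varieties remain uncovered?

0

Union of S1, S2, S3, S5, S6, S7, S8 = {4, 5, 6, 7, 8, 9} — that's every variety, so 0 are uncovered.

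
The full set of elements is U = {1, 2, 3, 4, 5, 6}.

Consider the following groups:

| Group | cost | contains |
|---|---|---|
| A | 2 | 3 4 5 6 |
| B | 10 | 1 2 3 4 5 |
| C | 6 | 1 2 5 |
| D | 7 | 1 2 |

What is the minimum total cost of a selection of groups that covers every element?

8

A, C together cover every element (A ∪ C = {1, 2, 3, 4, 5, 6}); total cost 2 + 6 = 8.
No covering selection has total cost below 8.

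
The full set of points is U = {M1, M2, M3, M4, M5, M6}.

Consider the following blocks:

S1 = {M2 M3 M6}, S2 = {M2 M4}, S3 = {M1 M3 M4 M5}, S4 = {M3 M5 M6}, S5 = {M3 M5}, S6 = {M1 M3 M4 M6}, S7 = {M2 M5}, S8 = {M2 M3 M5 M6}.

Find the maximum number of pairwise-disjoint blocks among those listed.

2

S2, S5 are pairwise disjoint (S2={M2,M4}; S5={M3,M5}).
Every remaining block overlaps one of these, and no 3 of the listed blocks are pairwise disjoint, so 2 is the maximum.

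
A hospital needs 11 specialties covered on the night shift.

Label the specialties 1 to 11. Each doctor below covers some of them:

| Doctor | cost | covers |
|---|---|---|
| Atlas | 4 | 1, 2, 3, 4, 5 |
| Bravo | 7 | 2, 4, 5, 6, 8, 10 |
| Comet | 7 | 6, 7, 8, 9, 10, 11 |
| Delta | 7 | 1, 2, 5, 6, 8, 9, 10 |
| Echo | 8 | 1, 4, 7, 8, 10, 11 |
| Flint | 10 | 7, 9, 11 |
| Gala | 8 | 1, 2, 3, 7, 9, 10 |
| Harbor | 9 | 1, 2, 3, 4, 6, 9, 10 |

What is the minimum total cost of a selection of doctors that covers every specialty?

Atlas, Comet together cover every specialty (Atlas ∪ Comet = {1, 2, 3, 4, 5, 6, 7, 8, 9, 10, 11}); total cost 4 + 7 = 11.
No covering selection has total cost below 11.

11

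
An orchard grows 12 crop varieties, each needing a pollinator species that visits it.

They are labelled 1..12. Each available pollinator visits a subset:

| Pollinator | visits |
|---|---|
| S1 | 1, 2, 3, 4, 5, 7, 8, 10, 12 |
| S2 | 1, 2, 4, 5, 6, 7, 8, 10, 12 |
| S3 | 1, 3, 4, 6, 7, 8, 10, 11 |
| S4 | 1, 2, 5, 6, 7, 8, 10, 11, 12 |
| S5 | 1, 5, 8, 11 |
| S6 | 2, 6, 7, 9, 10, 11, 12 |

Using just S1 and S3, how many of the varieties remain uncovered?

1

Union of S1, S3 = {1, 2, 3, 4, 5, 6, 7, 8, 10, 11, 12}.
Not covered: 9 — 1 variety.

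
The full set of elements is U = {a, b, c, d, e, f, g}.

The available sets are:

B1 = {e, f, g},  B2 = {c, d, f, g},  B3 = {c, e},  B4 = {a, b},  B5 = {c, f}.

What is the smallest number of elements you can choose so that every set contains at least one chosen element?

3

H = {a, e, f} meets every set (each contains at least one member of H), and |H| = 3.
No choice of 2 elements meets every set, so 3 is the minimum.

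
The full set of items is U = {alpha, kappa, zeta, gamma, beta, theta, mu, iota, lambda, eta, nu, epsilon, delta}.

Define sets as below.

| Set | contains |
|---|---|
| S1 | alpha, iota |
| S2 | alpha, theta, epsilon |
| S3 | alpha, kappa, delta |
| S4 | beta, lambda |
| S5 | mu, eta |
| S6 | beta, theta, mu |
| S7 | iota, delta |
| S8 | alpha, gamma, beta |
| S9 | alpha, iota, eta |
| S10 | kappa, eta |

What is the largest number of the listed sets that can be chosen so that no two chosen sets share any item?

S2, S4, S5, S7 are pairwise disjoint (S2={alpha,theta,epsilon}; S4={beta,lambda}; S5={mu,eta}; S7={iota,delta}).
Every remaining set overlaps one of these, and no 5 of the listed sets are pairwise disjoint, so 4 is the maximum.

4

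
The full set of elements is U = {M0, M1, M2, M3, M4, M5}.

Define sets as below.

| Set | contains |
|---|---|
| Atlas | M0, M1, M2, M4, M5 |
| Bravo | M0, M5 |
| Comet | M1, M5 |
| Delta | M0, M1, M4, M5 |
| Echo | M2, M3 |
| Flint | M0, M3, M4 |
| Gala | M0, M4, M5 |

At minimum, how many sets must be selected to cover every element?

2

Take {Atlas, Flint}. Their union is {M0, M1, M2, M3, M4, M5}, which is all 6 elements.
No single set has all 6 elements (the largest, Atlas, has 5), so 2 is optimal.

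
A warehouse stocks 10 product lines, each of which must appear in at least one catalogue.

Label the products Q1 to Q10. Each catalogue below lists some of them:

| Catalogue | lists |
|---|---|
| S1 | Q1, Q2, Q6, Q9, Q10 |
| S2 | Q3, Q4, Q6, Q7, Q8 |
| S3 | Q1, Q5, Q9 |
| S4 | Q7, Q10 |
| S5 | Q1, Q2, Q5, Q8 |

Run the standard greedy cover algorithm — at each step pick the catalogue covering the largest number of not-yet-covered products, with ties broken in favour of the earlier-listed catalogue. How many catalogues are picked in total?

Greedy: pick S1 (covers 5 new) → pick S2 (covers 4 new) → pick S3 (covers 1 new). Total picks: 3.

3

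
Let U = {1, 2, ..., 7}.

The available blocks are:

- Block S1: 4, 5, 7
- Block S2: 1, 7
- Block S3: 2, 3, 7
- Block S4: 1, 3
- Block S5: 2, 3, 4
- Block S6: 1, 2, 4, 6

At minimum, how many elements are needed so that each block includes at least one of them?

Take H = {1, 2, 5}. Each listed block contains at least one of these, so H is a hitting set of size 3.
No choice of 2 elements meets every block, so 3 is the minimum.

3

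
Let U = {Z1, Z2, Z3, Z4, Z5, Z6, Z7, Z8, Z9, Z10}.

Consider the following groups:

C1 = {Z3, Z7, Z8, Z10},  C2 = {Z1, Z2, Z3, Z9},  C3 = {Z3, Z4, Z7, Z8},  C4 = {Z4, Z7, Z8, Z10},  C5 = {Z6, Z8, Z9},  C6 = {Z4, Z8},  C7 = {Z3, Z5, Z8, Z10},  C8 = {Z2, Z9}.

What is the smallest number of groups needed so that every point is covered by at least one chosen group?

4

C2, C3, C5, and C7 cover everything between them: the union {Z1, Z2, Z3, Z4, Z5, Z6, Z7, Z8, Z9, Z10} is all of U.
Only C5 contains Z6, so C5 is forced; the remaining 7 points need at least 3 more groups (each remaining group adds at most 3) — so at least 4 groups are needed, and 4 is optimal.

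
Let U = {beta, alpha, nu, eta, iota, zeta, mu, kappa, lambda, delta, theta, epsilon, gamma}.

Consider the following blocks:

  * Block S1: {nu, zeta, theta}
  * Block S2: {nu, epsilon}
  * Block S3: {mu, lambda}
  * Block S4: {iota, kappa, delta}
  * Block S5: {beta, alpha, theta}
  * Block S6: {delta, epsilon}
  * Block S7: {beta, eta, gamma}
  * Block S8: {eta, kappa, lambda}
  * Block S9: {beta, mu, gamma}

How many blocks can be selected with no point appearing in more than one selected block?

S2, S3, S4, S7 are pairwise disjoint (S2={nu,epsilon}; S3={mu,lambda}; S4={iota,kappa,delta}; S7={beta,eta,gamma}).
Every remaining block overlaps one of these, and no 5 of the listed blocks are pairwise disjoint, so 4 is the maximum.

4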